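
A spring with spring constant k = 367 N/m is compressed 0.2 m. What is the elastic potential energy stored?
PE = ½kx² = ½×367×0.2² = 7.34 J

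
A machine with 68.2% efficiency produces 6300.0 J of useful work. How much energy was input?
W_in = W_out/η = 6300.0/0.682 = 9237.5 J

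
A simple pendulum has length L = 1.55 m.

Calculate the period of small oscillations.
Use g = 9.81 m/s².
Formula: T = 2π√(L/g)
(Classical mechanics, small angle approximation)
T = 2π√(L/g) = 2π√(1.55/9.81) = 2.498 s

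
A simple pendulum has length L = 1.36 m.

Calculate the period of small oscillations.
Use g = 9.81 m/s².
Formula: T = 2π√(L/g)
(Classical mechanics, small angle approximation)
T = 2π√(L/g) = 2π√(1.36/9.81) = 2.339 s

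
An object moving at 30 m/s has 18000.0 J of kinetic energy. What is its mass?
KE = ½mv² → m = 2KE/v² = 2×18000.0/30² = 40.0 kg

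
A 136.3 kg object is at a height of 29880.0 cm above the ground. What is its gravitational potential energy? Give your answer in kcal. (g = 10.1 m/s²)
PE = mgh = 136.3 kg × 10.1 m/s² × 298.8 m = 4.113e+05 J = 98.31 kcal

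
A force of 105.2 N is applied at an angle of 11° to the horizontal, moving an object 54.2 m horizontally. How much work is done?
W = Fd cosθ = 105.2×54.2×cos(11°) = 5597.1 J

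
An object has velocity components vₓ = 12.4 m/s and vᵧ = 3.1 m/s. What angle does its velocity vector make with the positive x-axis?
θ = arctan(vᵧ/vₓ) = arctan(3.1/12.4) = 14.04°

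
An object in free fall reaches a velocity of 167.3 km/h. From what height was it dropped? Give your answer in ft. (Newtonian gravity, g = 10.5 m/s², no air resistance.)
h = v²/(2g) (with unit conversion) = 337.4 ft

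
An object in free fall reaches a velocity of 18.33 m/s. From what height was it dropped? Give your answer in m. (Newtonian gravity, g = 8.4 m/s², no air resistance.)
h = v²/(2g) = 20.0 m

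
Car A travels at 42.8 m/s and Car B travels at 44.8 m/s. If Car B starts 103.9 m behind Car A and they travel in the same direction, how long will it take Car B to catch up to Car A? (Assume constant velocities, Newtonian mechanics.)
Relative speed: v_rel = 44.8 - 42.8 = 2 m/s
Time to catch: t = d₀/v_rel = 103.9/2 = 51.95 s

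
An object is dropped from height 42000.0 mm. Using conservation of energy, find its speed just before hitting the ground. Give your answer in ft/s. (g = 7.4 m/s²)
mgh = ½mv² → v = √(2gh) = √(2×7.4×42) = 24.93 m/s = 81.8 ft/s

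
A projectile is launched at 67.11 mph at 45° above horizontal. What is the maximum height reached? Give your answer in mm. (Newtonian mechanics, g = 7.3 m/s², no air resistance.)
H = v₀²sin²(θ)/(2g) (with unit conversion) = 30820.0 mm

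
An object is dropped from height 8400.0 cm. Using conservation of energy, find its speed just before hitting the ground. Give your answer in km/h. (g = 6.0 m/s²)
mgh = ½mv² → v = √(2gh) = √(2×6.0×84) = 31.75 m/s = 114.3 km/h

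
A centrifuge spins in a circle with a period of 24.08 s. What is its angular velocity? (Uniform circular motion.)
ω = 2π/T = 2π/24.08 = 0.2609 rad/s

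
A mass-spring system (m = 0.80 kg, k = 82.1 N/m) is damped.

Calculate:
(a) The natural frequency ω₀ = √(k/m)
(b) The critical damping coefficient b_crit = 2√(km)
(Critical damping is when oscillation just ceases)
ω₀ = √(k/m) = √(82.1/0.8) = 10.13 rad/s
b_crit = 2√(km) = 2√(82.1×0.8) = 16.21 kg/s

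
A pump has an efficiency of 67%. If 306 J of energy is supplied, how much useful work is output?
W_out = η × W_in = 0.67 × 306 = 205.02 J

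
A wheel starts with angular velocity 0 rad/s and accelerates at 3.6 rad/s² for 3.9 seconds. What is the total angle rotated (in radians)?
θ = ω₀t + ½αt² = 0×3.9 + ½×3.6×3.9² = 27.38 rad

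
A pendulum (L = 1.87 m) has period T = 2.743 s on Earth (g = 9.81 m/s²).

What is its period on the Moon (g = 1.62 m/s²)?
T = 2π√(L/g), so T_moon/T_earth = √(g_earth/g_moon)
T_moon = 2π√(1.87/1.62) = 6.751 s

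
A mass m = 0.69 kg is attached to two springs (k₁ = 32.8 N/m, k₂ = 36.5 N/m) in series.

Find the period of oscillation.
k_eq = k₁k₂/(k₁+k₂) = 17.28 N/m
T = 2π√(m/k_eq) = 2π√(0.69/17.28) = 1.256 s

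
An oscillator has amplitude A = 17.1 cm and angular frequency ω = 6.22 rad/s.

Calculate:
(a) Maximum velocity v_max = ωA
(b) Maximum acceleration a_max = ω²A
v_max = ωA = 6.22×0.171 = 1.064 m/s
a_max = ω²A = 6.22²×0.171 = 6.616 m/s²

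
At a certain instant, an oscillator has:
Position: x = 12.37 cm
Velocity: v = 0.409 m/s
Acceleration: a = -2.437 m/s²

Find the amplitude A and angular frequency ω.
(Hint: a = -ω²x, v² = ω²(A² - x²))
a = −ω²x → ω = √(|a|/x) = √(2.437/0.1237) = 4.439 rad/s
v² = ω²(A² − x²) → A = √(x² + v²/ω²) = √(0.1237² + 0.409²/4.439²) = 0.1542 m = 15.42 cm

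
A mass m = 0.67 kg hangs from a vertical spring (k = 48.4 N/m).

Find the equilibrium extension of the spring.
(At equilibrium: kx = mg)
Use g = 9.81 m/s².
x_eq = mg/k = 0.67×9.81/48.4 = 0.1358 m = 13.58 cm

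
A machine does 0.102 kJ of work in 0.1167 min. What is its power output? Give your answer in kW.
P = W/t = 102 J / 7.002 s = 14.57 W = 0.01457 kW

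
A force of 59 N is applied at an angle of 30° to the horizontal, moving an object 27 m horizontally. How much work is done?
W = Fd cosθ = 59×27×cos(30°) = 1379.6 J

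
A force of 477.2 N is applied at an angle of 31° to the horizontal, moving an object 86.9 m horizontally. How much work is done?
W = Fd cosθ = 477.2×86.9×cos(31°) = 35546.0 J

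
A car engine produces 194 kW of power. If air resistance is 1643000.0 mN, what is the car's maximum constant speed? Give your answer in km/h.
P = Fv → v = P/F = 194000 W / 1643 N = 118.1 m/s = 425.1 km/h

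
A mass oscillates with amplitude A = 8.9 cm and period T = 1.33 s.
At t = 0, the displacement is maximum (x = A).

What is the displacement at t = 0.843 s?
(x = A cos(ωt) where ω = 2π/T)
ω = 2π/T = 2π/1.33 = 4.724 rad/s
x = A cos(ωt) = 8.9×cos(4.724×0.843) = -5.934 cm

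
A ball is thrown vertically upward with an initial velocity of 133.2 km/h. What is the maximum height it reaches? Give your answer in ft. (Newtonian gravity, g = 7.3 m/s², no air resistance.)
h_max = v₀²/(2g) (with unit conversion) = 307.6 ft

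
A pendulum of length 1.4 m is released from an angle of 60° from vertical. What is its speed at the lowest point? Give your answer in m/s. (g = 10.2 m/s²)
h = L(1 − cosθ) = 1.4×(1 − cos60°) = 0.7 m
v = √(2gh) = √(2×10.2×0.7) = 3.779 m/s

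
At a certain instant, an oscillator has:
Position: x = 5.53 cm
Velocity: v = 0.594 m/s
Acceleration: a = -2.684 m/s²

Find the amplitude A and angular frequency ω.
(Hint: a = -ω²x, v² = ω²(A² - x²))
a = −ω²x → ω = √(|a|/x) = √(2.684/0.0553) = 6.967 rad/s
v² = ω²(A² − x²) → A = √(x² + v²/ω²) = √(0.0553² + 0.594²/6.967²) = 0.1016 m = 10.16 cm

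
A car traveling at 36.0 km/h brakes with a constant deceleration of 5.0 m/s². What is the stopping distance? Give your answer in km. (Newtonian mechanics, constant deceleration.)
d = v₀² / (2a) (with unit conversion) = 0.01 km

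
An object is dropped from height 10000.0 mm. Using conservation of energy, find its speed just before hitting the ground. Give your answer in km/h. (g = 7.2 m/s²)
mgh = ½mv² → v = √(2gh) = √(2×7.2×10) = 12 m/s = 43.2 km/h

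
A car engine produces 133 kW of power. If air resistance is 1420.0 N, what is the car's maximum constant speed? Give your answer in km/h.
P = Fv → v = P/F = 133000 W / 1420 N = 93.66 m/s = 337.2 km/h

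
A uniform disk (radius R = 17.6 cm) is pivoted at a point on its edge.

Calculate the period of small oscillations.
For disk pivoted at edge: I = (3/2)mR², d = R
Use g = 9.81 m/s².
I/m = (3/2)R² = 0.04646 m²; d = R = 0.176 m
T = 2π√((3/2)R²/(gR)) = 2π√(3R/(2g)) = 1.031 s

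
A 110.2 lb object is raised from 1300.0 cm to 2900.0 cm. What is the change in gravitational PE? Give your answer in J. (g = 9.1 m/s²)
ΔPE = mg(h₂ − h₁) = 49.99 kg × 9.1 m/s² × (29 − 13) m = 7278 J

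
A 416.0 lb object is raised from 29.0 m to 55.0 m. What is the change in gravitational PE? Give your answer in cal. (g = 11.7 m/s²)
ΔPE = mg(h₂ − h₁) = 188.7 kg × 11.7 m/s² × (55 − 29) m = 5.74e+04 J = 13720.0 cal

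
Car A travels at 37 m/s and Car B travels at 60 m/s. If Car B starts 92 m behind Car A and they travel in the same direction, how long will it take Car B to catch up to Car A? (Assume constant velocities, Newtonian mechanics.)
Relative speed: v_rel = 60 - 37 = 23 m/s
Time to catch: t = d₀/v_rel = 92/23 = 4.0 s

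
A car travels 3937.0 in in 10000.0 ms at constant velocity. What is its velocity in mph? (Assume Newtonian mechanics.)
v = d/t (with unit conversion) = 22.37 mph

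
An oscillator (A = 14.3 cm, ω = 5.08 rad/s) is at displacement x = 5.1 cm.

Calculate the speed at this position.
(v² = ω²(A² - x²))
v = ω√(A² − x²) = 5.08×√(0.143² − 0.051²) = 0.6787 m/s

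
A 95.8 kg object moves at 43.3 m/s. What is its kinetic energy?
KE = ½mv² = ½×95.8×43.3² = 89807.23 J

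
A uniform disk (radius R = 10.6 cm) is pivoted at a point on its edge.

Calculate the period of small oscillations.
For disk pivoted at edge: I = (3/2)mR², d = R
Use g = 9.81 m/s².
I/m = (3/2)R² = 0.01685 m²; d = R = 0.106 m
T = 2π√((3/2)R²/(gR)) = 2π√(3R/(2g)) = 0.7999 s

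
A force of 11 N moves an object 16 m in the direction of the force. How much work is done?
W = Fd = 11×16 = 176.0 J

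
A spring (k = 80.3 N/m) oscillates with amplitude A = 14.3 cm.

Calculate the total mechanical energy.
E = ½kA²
E = ½kA² = ½×80.3×(0.143)² = 0.821 J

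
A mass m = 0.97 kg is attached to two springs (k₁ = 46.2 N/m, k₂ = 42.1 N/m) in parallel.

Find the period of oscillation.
k_eq = k₁+k₂ = 88.3 N/m
T = 2π√(m/k_eq) = 2π√(0.97/88.3) = 0.6585 s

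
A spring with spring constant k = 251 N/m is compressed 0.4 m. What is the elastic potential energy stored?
PE = ½kx² = ½×251×0.4² = 20.08 J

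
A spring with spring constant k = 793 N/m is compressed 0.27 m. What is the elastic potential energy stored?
PE = ½kx² = ½×793×0.27² = 28.9 J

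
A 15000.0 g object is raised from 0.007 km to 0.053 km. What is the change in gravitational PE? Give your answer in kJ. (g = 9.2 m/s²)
ΔPE = mg(h₂ − h₁) = 15 kg × 9.2 m/s² × (53 − 7) m = 6348 J = 6.348 kJ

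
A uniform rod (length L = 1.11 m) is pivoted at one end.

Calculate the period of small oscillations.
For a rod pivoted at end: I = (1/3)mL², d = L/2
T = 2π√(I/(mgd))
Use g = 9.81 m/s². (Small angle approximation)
I/m = (1/3)L² = 0.4107 m²; d = L/2 = 0.555 m
T = 2π√(I/(mgd)) = 2π√(0.4107/(9.81×0.555)) = 1.726 s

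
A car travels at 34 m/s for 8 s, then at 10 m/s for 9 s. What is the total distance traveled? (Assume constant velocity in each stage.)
d₁ = v₁t₁ = 34 × 8 = 272 m
d₂ = v₂t₂ = 10 × 9 = 90 m
d_total = 272 + 90 = 362 m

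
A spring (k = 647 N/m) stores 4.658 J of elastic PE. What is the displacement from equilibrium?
PE = ½kx² → x = √(2PE/k) = √(2×4.658/647) = 0.12 m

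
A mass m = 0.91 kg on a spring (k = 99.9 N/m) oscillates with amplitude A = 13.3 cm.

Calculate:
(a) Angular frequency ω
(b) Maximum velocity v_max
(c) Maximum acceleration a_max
ω = √(k/m) = √(99.9/0.91) = 10.48 rad/s
v_max = ωA = 10.48×0.133 = 1.394 m/s
a_max = ω²A = 10.48²×0.133 = 14.6 m/s²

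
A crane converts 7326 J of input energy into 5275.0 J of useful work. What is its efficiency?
η = W_out/W_in = 5275.0/7326 = 0.72 = 72.0%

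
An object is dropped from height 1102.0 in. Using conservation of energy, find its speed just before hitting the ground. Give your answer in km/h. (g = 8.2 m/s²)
mgh = ½mv² → v = √(2gh) = √(2×8.2×27.99) = 21.43 m/s = 77.13 km/h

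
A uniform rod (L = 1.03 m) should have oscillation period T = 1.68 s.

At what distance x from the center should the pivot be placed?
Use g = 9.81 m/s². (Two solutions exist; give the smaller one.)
T = 2π√((L²/12 + x²)/(gx)). Let c = T²g/(4π²) = 0.7013.
x² − cx + L²/12 = 0 → x = (c − √(c² − L²/3))/2 = 0.1648 m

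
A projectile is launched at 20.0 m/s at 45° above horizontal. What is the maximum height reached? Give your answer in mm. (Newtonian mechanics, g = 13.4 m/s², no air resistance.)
H = v₀²sin²(θ)/(2g) (with unit conversion) = 7463.0 mm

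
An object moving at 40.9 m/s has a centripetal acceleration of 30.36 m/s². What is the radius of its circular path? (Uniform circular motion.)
r = v²/a_c = 40.9²/30.36 = 55.1 m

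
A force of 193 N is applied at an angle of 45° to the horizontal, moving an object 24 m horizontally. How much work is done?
W = Fd cosθ = 193×24×cos(45°) = 3275.3 J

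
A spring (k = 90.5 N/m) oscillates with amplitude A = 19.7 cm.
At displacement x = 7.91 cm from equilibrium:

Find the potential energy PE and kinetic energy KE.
E_total = ½kA² = ½×90.5×(0.197)² = 1.756 J
PE = ½kx² = ½×90.5×(0.0791)² = 0.2831 J
KE = E_total − PE = 1.473 J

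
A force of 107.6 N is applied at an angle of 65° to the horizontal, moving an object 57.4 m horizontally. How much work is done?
W = Fd cosθ = 107.6×57.4×cos(65°) = 2610.2 J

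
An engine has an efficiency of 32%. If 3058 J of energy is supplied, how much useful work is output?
W_out = η × W_in = 0.32 × 3058 = 978.56 J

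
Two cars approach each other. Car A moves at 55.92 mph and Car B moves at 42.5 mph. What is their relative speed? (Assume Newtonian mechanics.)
v_rel = v_A + v_B = 55.92 + 42.5 = 98.42 mph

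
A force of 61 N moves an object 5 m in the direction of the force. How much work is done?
W = Fd = 61×5 = 305.0 J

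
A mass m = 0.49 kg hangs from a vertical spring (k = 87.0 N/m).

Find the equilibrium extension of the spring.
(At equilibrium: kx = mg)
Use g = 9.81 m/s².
x_eq = mg/k = 0.49×9.81/87.0 = 0.05525 m = 5.525 cm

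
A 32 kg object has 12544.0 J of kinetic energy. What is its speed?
KE = ½mv² → v = √(2KE/m) = √(2×12544.0/32) = 28.0 m/s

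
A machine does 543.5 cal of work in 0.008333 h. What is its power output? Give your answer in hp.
P = W/t = 2274 J / 30 s = 75.8 W = 0.1017 hp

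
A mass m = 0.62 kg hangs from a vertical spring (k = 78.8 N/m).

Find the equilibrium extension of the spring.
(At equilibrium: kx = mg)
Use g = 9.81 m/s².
x_eq = mg/k = 0.62×9.81/78.8 = 0.07719 m = 7.719 cm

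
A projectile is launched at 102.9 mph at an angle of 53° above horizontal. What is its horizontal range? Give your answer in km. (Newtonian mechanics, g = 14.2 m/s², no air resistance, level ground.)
R = v₀² sin(2θ) / g (with unit conversion) = 0.1432 km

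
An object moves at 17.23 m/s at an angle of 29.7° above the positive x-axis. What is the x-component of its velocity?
vₓ = v cos(θ) = 17.23 × cos(29.7°) = 14.97 m/s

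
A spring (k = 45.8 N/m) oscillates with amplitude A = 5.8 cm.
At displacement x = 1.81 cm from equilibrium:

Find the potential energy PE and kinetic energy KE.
E_total = ½kA² = ½×45.8×(0.058)² = 0.07704 J
PE = ½kx² = ½×45.8×(0.0181)² = 0.007502 J
KE = E_total − PE = 0.06953 J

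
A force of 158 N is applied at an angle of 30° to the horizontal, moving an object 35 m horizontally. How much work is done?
W = Fd cosθ = 158×35×cos(30°) = 4789.1 J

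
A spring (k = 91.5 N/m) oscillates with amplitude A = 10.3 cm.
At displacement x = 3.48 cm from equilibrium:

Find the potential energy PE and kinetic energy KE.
E_total = ½kA² = ½×91.5×(0.103)² = 0.4854 J
PE = ½kx² = ½×91.5×(0.0348)² = 0.05541 J
KE = E_total − PE = 0.43 J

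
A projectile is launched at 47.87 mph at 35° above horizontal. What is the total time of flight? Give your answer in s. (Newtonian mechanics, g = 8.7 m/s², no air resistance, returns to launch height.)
T = 2v₀sin(θ)/g (with unit conversion) = 2.822 s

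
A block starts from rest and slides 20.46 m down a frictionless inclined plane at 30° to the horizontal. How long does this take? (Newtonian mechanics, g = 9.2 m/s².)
a = g sin(θ) = 9.2 × sin(30°) = 4.6 m/s²
t = √(2d/a) = √(2 × 20.46 / 4.6) = 2.98 s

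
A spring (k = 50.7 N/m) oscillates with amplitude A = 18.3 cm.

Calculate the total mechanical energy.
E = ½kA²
E = ½kA² = ½×50.7×(0.183)² = 0.8489 J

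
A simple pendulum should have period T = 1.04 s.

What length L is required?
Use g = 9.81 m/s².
T = 2π√(L/g) → L = g(T/2π)² = 9.81×(1.04/2π)² = 0.2688 m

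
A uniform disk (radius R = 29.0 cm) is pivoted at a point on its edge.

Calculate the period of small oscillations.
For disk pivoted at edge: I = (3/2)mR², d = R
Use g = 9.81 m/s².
I/m = (3/2)R² = 0.1261 m²; d = R = 0.29 m
T = 2π√((3/2)R²/(gR)) = 2π√(3R/(2g)) = 1.323 s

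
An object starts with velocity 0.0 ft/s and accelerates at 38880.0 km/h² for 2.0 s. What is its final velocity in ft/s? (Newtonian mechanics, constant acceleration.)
v = v₀ + at (with unit conversion) = 19.69 ft/s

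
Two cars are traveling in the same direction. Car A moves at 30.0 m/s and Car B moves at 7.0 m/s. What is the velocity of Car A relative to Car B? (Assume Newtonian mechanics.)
v_rel = v_A - v_B = 30.0 - 7.0 = 23.0 m/s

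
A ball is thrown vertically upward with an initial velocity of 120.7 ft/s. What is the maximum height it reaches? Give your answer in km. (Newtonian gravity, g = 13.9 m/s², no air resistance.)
h_max = v₀²/(2g) (with unit conversion) = 0.04869 km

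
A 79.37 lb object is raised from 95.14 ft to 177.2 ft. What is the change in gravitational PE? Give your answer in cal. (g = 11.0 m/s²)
ΔPE = mg(h₂ − h₁) = 36 kg × 11.0 m/s² × (54.01 − 29) m = 9905 J = 2367.0 cal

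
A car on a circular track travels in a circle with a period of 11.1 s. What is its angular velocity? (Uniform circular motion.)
ω = 2π/T = 2π/11.1 = 0.5661 rad/s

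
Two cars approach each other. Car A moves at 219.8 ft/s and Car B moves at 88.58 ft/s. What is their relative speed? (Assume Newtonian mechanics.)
v_rel = v_A + v_B = 219.8 + 88.58 = 308.4 ft/s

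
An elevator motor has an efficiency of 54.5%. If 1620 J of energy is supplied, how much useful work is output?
W_out = η × W_in = 0.545 × 1620 = 882.9 J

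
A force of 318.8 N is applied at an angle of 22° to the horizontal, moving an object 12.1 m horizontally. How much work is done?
W = Fd cosθ = 318.8×12.1×cos(22°) = 3576.6 J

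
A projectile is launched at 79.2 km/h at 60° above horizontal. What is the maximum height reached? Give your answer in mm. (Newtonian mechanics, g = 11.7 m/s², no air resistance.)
H = v₀²sin²(θ)/(2g) (with unit conversion) = 15510.0 mm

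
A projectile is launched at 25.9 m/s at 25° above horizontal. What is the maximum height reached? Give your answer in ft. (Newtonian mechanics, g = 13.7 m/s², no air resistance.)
H = v₀²sin²(θ)/(2g) (with unit conversion) = 14.35 ft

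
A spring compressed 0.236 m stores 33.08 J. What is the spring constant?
PE = ½kx² → k = 2PE/x² = 2×33.08/0.236² = 1188.0 N/m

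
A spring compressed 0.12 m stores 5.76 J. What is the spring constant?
PE = ½kx² → k = 2PE/x² = 2×5.76/0.12² = 800.0 N/m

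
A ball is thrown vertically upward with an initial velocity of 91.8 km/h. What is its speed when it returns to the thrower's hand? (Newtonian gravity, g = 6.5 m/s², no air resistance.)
By conservation of energy, the ball returns at the same speed = 91.8 km/h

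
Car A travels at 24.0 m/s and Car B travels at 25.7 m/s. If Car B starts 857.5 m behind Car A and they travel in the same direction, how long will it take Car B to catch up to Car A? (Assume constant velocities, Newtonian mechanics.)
Relative speed: v_rel = 25.7 - 24.0 = 1.7 m/s
Time to catch: t = d₀/v_rel = 857.5/1.7 = 504.41 s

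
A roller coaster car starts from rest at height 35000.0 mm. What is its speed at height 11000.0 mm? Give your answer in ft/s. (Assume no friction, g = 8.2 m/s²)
mgh₁ = ½mv₂² + mgh₂ → v₂ = √(2g(h₁−h₂)) = √(2×8.2×(35−11)) = 19.84 m/s = 65.09 ft/s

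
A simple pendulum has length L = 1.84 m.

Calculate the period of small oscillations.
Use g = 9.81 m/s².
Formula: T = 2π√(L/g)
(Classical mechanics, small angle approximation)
T = 2π√(L/g) = 2π√(1.84/9.81) = 2.721 s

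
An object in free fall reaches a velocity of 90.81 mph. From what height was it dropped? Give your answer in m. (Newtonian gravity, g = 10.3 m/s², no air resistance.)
h = v²/(2g) (with unit conversion) = 80.0 m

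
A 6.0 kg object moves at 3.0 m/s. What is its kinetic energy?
KE = ½mv² = ½×6.0×3.0² = 27.0 J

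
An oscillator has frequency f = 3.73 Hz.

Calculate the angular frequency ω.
ω = 2πf = 2π×3.73 = 23.44 rad/s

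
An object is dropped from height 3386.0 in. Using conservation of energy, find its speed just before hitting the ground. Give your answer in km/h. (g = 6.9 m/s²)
mgh = ½mv² → v = √(2gh) = √(2×6.9×86) = 34.45 m/s = 124.0 km/h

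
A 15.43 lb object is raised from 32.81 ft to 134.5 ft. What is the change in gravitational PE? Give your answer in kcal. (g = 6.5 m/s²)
ΔPE = mg(h₂ − h₁) = 6.999 kg × 6.5 m/s² × (41 − 10) m = 1410 J = 0.337 kcal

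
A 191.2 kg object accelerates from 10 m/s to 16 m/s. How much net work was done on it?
W_net = ΔKE = ½m(v₂² − v₁²) = ½×191.2×(16² − 10²) = 14913.6 J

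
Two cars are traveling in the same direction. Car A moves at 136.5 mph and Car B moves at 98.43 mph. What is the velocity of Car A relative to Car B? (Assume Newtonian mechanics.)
v_rel = v_A - v_B = 136.5 - 98.43 = 38.07 mph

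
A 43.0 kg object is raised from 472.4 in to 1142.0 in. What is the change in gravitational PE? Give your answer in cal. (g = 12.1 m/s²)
ΔPE = mg(h₂ − h₁) = 43 kg × 12.1 m/s² × (29.01 − 12) m = 8849 J = 2115.0 cal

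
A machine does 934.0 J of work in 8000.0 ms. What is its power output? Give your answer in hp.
P = W/t = 934 J / 8 s = 116.8 W = 0.1566 hp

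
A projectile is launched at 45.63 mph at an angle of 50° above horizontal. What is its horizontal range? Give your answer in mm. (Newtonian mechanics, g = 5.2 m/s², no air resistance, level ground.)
R = v₀² sin(2θ) / g (with unit conversion) = 78800.0 mm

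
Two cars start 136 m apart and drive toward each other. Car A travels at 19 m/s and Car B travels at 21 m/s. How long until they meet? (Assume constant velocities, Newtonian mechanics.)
Combined speed: v_combined = 19 + 21 = 40 m/s
Time to meet: t = d/40 = 136/40 = 3.4 s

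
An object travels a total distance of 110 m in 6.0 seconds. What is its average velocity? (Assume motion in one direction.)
v_avg = Δd / Δt = 110 / 6.0 = 18.33 m/s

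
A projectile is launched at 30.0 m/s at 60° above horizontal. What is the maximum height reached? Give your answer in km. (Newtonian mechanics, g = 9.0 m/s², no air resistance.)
H = v₀²sin²(θ)/(2g) (with unit conversion) = 0.0375 km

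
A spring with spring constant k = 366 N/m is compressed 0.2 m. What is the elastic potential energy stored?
PE = ½kx² = ½×366×0.2² = 7.32 J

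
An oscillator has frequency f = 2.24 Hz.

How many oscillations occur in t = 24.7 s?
n = f×t = 2.24×24.7 = 55.33 oscillations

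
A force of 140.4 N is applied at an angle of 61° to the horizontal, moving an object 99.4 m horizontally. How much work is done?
W = Fd cosθ = 140.4×99.4×cos(61°) = 6765.9 J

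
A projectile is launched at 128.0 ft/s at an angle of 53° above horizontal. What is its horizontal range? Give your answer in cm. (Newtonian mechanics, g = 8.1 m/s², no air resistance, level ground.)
R = v₀² sin(2θ) / g (with unit conversion) = 18060.0 cm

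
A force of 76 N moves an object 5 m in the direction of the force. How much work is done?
W = Fd = 76×5 = 380.0 J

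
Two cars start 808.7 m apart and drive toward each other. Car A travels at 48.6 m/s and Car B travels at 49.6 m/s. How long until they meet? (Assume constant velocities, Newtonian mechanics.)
Combined speed: v_combined = 48.6 + 49.6 = 98.2 m/s
Time to meet: t = d/98.2 = 808.7/98.2 = 8.24 s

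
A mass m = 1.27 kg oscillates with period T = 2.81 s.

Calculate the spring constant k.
T = 2π√(m/k) → k = m(2π/T)² = 1.27×(2π/2.81)² = 6.35 N/m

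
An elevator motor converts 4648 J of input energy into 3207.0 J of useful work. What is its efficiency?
η = W_out/W_in = 3207.0/4648 = 0.69 = 69.0%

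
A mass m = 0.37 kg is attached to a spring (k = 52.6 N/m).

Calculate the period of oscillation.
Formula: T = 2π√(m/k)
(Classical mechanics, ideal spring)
T = 2π√(m/k) = 2π√(0.37/52.6) = 0.527 s; f = 1/T = 1.898 Hz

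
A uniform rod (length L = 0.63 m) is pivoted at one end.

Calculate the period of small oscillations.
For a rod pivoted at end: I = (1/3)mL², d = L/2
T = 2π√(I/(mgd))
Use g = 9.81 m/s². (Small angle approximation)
I/m = (1/3)L² = 0.1323 m²; d = L/2 = 0.315 m
T = 2π√(I/(mgd)) = 2π√(0.1323/(9.81×0.315)) = 1.3 s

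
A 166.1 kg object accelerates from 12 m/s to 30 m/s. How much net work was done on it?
W_net = ΔKE = ½m(v₂² − v₁²) = ½×166.1×(30² − 12²) = 62785.8 J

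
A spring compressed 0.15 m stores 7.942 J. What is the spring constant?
PE = ½kx² → k = 2PE/x² = 2×7.942/0.15² = 706.0 N/m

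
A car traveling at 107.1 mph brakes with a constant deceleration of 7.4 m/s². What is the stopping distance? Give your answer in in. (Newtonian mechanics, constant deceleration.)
d = v₀² / (2a) (with unit conversion) = 6098.0 in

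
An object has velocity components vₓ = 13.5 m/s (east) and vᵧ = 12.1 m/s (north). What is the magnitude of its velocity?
|v| = √(vₓ² + vᵧ²) = √(13.5² + 12.1²) = √(328.66) = 18.13 m/s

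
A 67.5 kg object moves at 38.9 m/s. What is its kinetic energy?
KE = ½mv² = ½×67.5×38.9² = 51070.84 J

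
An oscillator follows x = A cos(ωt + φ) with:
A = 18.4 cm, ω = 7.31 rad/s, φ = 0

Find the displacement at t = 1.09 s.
x = A cos(ωt + φ) = 18.4×cos(7.31×1.09 + 0) = -2.092 cm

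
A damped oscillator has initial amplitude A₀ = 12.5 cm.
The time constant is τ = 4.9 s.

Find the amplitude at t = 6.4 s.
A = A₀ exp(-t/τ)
A = A₀ exp(−t/τ) = 12.5×exp(−6.4/4.9) = 3.386 cm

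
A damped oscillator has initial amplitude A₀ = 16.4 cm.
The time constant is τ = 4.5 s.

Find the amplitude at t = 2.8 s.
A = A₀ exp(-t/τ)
A = A₀ exp(−t/τ) = 16.4×exp(−2.8/4.5) = 8.803 cm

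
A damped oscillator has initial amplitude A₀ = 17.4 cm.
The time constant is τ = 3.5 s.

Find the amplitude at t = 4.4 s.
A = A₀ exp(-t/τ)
A = A₀ exp(−t/τ) = 17.4×exp(−4.4/3.5) = 4.95 cm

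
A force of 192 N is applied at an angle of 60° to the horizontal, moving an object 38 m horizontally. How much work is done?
W = Fd cosθ = 192×38×cos(60°) = 3648.0 J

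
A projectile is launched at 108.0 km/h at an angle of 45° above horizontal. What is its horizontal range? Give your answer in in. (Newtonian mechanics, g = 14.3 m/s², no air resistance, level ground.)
R = v₀² sin(2θ) / g (with unit conversion) = 2478.0 in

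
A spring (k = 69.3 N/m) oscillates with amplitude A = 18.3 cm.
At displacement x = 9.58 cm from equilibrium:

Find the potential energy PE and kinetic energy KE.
E_total = ½kA² = ½×69.3×(0.183)² = 1.16 J
PE = ½kx² = ½×69.3×(0.0958)² = 0.318 J
KE = E_total − PE = 0.8424 J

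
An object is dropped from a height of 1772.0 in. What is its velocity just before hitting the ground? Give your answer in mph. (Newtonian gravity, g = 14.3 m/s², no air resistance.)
v = √(2gh) (with unit conversion) = 80.26 mph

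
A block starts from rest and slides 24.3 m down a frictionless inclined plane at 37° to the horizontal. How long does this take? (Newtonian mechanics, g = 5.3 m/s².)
a = g sin(θ) = 5.3 × sin(37°) = 3.19 m/s²
t = √(2d/a) = √(2 × 24.3 / 3.19) = 3.9 s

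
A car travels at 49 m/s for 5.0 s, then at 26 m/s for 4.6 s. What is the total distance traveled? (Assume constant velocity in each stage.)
d₁ = v₁t₁ = 49 × 5.0 = 245 m
d₂ = v₂t₂ = 26 × 4.6 = 119.6 m
d_total = 245 + 119.6 = 364.6 m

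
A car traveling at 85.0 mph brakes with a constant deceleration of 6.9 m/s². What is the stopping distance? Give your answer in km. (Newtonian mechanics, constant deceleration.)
d = v₀² / (2a) (with unit conversion) = 0.1046 km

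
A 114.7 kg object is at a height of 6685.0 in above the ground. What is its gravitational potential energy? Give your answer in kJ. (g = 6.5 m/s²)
PE = mgh = 114.7 kg × 6.5 m/s² × 169.8 m = 1.266e+05 J = 126.6 kJ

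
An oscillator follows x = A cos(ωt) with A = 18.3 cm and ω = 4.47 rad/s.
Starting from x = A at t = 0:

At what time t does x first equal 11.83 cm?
cos(ωt) = x/A = 11.83/18.3 = 0.6464
ωt = arccos(0.6464) = 0.8679 rad
t = 0.8679/4.47 = 0.1942 s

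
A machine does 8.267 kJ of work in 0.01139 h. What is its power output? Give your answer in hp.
P = W/t = 8267 J / 41 s = 201.6 W = 0.2704 hp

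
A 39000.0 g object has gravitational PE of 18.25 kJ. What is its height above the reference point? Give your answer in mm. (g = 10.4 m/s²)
PE = mgh → h = PE/(mg) = 1.825e+04 J / (39 kg × 10.4 m/s²) = 45 m = 45000.0 mm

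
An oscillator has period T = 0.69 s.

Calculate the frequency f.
f = 1/T = 1/0.69 = 1.449 Hz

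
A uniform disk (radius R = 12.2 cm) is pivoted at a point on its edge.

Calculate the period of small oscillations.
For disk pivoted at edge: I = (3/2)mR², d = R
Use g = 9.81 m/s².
I/m = (3/2)R² = 0.02233 m²; d = R = 0.122 m
T = 2π√((3/2)R²/(gR)) = 2π√(3R/(2g)) = 0.8582 s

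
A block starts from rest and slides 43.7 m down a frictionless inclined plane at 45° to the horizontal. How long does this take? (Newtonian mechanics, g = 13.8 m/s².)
a = g sin(θ) = 13.8 × sin(45°) = 9.76 m/s²
t = √(2d/a) = √(2 × 43.7 / 9.76) = 2.99 s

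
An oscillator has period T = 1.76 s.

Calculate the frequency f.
f = 1/T = 1/1.76 = 0.5682 Hz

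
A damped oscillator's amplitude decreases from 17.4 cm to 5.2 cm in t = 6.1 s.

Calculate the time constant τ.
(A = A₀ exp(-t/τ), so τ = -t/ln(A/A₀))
A/A₀ = 5.2/17.4 = 0.2989; ln(A/A₀) = -1.208
τ = −t/ln(A/A₀) = −6.1/-1.208 = 5.05 s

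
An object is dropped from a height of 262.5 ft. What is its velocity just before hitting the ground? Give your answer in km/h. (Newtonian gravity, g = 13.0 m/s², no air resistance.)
v = √(2gh) (with unit conversion) = 164.2 km/h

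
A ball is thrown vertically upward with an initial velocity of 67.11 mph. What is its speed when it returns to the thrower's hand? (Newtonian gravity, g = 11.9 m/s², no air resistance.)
By conservation of energy, the ball returns at the same speed = 67.11 mph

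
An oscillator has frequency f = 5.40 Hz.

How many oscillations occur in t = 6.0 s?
n = f×t = 5.4×6.0 = 32.4 oscillations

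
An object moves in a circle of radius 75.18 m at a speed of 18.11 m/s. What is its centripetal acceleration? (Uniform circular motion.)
a_c = v²/r = 18.11²/75.18 = 327.972/75.18 = 4.36 m/s²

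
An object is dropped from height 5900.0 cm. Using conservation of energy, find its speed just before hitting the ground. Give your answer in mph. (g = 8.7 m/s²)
mgh = ½mv² → v = √(2gh) = √(2×8.7×59) = 32.04 m/s = 71.67 mph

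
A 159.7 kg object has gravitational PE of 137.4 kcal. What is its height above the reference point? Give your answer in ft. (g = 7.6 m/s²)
PE = mgh → h = PE/(mg) = 5.749e+05 J / (159.7 kg × 7.6 m/s²) = 473.7 m = 1554.0 ft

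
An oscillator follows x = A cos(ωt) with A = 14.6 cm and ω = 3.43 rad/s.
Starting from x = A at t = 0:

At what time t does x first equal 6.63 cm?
cos(ωt) = x/A = 6.63/14.6 = 0.4541
ωt = arccos(0.4541) = 1.099 rad
t = 1.099/3.43 = 0.3205 s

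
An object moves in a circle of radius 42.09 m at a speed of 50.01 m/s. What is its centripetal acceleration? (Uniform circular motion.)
a_c = v²/r = 50.01²/42.09 = 2501/42.09 = 59.42 m/s²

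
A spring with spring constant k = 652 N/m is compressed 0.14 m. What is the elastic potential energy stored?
PE = ½kx² = ½×652×0.14² = 6.39 J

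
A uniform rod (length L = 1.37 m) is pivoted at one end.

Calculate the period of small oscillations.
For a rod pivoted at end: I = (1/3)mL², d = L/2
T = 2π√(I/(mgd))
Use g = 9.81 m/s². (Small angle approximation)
I/m = (1/3)L² = 0.6256 m²; d = L/2 = 0.685 m
T = 2π√(I/(mgd)) = 2π√(0.6256/(9.81×0.685)) = 1.917 s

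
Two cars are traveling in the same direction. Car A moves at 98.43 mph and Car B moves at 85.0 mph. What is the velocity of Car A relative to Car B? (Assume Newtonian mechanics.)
v_rel = v_A - v_B = 98.43 - 85.0 = 13.43 mph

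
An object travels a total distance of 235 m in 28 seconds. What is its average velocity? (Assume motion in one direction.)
v_avg = Δd / Δt = 235 / 28 = 8.39 m/s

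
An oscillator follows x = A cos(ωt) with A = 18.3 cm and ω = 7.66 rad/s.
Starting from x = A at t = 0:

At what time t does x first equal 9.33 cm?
cos(ωt) = x/A = 9.33/18.3 = 0.5098
ωt = arccos(0.5098) = 1.036 rad
t = 1.036/7.66 = 0.1352 s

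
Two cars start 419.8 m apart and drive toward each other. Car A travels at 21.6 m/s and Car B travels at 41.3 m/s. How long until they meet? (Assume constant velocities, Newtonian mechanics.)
Combined speed: v_combined = 21.6 + 41.3 = 62.9 m/s
Time to meet: t = d/62.9 = 419.8/62.9 = 6.67 s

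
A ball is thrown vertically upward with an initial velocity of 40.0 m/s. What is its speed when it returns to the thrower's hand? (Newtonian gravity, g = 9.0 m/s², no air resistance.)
By conservation of energy, the ball returns at the same speed = 40.0 m/s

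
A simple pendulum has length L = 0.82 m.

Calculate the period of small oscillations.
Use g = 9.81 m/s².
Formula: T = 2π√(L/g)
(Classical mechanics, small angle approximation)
T = 2π√(L/g) = 2π√(0.82/9.81) = 1.817 s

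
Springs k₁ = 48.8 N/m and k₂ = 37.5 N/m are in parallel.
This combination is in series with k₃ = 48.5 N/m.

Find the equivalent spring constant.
k₁₂ = k₁ + k₂ = 86.3 N/m (parallel)
1/k_eq = 1/k₁₂ + 1/k₃ → k_eq = 31.05 N/m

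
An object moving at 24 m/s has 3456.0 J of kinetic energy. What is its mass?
KE = ½mv² → m = 2KE/v² = 2×3456.0/24² = 12.0 kg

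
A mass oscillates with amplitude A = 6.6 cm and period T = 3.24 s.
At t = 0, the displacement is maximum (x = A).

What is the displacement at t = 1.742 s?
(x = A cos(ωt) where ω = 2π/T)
ω = 2π/T = 2π/3.24 = 1.939 rad/s
x = A cos(ωt) = 6.6×cos(1.939×1.742) = -6.416 cm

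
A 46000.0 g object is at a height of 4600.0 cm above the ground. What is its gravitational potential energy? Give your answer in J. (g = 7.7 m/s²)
PE = mgh = 46 kg × 7.7 m/s² × 46 m = 1.629e+04 J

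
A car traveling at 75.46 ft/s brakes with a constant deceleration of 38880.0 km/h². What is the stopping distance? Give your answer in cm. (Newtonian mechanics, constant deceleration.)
d = v₀² / (2a) (with unit conversion) = 8817.0 cm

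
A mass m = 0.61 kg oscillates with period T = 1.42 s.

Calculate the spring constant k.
T = 2π√(m/k) → k = m(2π/T)² = 0.61×(2π/1.42)² = 11.94 N/m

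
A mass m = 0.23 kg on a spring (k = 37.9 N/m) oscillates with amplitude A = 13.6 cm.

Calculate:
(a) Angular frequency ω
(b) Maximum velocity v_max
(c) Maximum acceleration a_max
ω = √(k/m) = √(37.9/0.23) = 12.84 rad/s
v_max = ωA = 12.84×0.136 = 1.746 m/s
a_max = ω²A = 12.84²×0.136 = 22.41 m/s²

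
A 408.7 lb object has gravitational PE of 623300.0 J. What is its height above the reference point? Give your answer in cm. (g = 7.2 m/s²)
PE = mgh → h = PE/(mg) = 6.233e+05 J / (185.4 kg × 7.2 m/s²) = 467 m = 46700.0 cm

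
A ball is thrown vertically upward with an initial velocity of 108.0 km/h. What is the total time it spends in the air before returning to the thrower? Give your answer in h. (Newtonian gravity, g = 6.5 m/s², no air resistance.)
t_total = 2v₀/g (with unit conversion) = 0.002564 h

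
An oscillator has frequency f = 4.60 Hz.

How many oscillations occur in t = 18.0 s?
n = f×t = 4.6×18.0 = 82.8 oscillations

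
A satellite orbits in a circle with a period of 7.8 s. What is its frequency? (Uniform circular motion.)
f = 1/T = 1/7.8 = 0.1282 Hz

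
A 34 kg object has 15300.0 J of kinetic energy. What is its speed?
KE = ½mv² → v = √(2KE/m) = √(2×15300.0/34) = 30.0 m/s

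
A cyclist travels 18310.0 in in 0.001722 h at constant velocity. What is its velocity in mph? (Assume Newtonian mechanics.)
v = d/t (with unit conversion) = 167.8 mph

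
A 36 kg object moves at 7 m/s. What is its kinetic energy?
KE = ½mv² = ½×36×7² = 882.0 J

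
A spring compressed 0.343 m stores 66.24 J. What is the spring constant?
PE = ½kx² → k = 2PE/x² = 2×66.24/0.343² = 1126.0 N/m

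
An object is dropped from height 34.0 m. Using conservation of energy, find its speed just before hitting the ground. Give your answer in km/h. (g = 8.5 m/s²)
mgh = ½mv² → v = √(2gh) = √(2×8.5×34) = 24.04 m/s = 86.55 km/h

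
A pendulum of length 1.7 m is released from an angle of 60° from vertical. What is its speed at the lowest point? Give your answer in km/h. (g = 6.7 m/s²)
h = L(1 − cosθ) = 1.7×(1 − cos60°) = 0.85 m
v = √(2gh) = √(2×6.7×0.85) = 3.375 m/s = 12.15 km/h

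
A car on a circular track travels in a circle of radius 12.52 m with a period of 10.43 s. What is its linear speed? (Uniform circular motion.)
v = 2πr/T = 2π×12.52/10.43 = 7.54 m/s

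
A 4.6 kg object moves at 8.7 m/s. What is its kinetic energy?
KE = ½mv² = ½×4.6×8.7² = 174.087 J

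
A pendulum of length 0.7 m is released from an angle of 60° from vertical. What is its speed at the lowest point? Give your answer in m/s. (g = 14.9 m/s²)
h = L(1 − cosθ) = 0.7×(1 − cos60°) = 0.35 m
v = √(2gh) = √(2×14.9×0.35) = 3.23 m/s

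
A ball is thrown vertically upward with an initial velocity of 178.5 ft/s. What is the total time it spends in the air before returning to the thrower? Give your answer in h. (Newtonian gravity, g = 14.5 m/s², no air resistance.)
t_total = 2v₀/g (with unit conversion) = 0.002085 h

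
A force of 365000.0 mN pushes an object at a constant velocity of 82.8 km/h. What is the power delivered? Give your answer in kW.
P = Fv = 365 N × 23 m/s = 8395 W = 8.395 kW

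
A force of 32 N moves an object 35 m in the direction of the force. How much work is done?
W = Fd = 32×35 = 1120.0 J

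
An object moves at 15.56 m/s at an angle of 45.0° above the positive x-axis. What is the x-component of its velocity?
vₓ = v cos(θ) = 15.56 × cos(45.0°) = 11.0 m/s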